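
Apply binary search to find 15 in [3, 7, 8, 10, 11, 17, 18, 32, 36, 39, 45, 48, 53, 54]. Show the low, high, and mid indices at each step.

Binary search for 15 in [3, 7, 8, 10, 11, 17, 18, 32, 36, 39, 45, 48, 53, 54]:

lo=0, hi=13, mid=6, arr[mid]=18 -> 18 > 15, search left half
lo=0, hi=5, mid=2, arr[mid]=8 -> 8 < 15, search right half
lo=3, hi=5, mid=4, arr[mid]=11 -> 11 < 15, search right half
lo=5, hi=5, mid=5, arr[mid]=17 -> 17 > 15, search left half
lo=5 > hi=4, target 15 not found

Binary search determines that 15 is not in the array after 4 comparisons. The search space was exhausted without finding the target.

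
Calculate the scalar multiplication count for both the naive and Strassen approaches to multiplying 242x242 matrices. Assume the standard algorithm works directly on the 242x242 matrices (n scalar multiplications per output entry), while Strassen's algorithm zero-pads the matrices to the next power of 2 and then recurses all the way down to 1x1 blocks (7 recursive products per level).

Matrix multiplication for 242x242 matrices:

Strassen's algorithm requires power-of-2 dimensions. Pad 242x242 to 256x256 (next power of 2).

Standard algorithm: 242^3 = 14172488 multiplications
Strassen's algorithm: 7^(log2(256)) = 7^8 = 5764801 multiplications
Savings: 14172488 - 5764801 = 8407687 multiplications

Standard: 14172488 multiplications (242^3). Strassen: 5764801 multiplications (7^8, after padding to 256x256). Strassen reduces 8 recursive multiplications to 7 at each level.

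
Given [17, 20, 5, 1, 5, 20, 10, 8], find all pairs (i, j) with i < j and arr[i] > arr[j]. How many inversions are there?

Finding inversions in [17, 20, 5, 1, 5, 20, 10, 8]:

(0, 2): arr[0]=17 > arr[2]=5
(0, 3): arr[0]=17 > arr[3]=1
(0, 4): arr[0]=17 > arr[4]=5
(0, 6): arr[0]=17 > arr[6]=10
(0, 7): arr[0]=17 > arr[7]=8
(1, 2): arr[1]=20 > arr[2]=5
(1, 3): arr[1]=20 > arr[3]=1
(1, 4): arr[1]=20 > arr[4]=5
(1, 6): arr[1]=20 > arr[6]=10
(1, 7): arr[1]=20 > arr[7]=8
(2, 3): arr[2]=5 > arr[3]=1
(5, 6): arr[5]=20 > arr[6]=10
(5, 7): arr[5]=20 > arr[7]=8
(6, 7): arr[6]=10 > arr[7]=8

Total inversions: 14

The array has 14 inversion(s): (0,2), (0,3), (0,4), (0,6), (0,7), (1,2), (1,3), (1,4), (1,6), (1,7), (2,3), (5,6), (5,7), (6,7). Each pair (i,j) satisfies i < j and arr[i] > arr[j].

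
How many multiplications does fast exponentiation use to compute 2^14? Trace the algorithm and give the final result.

Computing 2^14 by squaring (build up from 2^1; each line after the first costs one multiplication):

2^1 = 2
2^2 = (2^1)^2 = 2^2 = 4
2^3 = 2 * 2^2 = 2 * 4 = 8
2^6 = (2^3)^2 = 8^2 = 64
2^7 = 2 * 2^6 = 2 * 64 = 128
2^14 = (2^7)^2 = 128^2 = 16384

Result: 16384
Multiplications needed: 5 (5 lines after 2^1)

2^14 = 16384. Using exponentiation by squaring, this requires 5 multiplications. The key idea: if the exponent is even, square the half-power; if odd, multiply by the base once.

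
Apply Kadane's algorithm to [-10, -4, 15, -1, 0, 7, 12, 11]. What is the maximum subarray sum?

Using Kadane's algorithm on [-10, -4, 15, -1, 0, 7, 12, 11]:

Scanning through the array:
Position 1 (value -4): max_ending_here = -4, max_so_far = -4
Position 2 (value 15): max_ending_here = 15, max_so_far = 15
Position 3 (value -1): max_ending_here = 14, max_so_far = 15
Position 4 (value 0): max_ending_here = 14, max_so_far = 15
Position 5 (value 7): max_ending_here = 21, max_so_far = 21
Position 6 (value 12): max_ending_here = 33, max_so_far = 33
Position 7 (value 11): max_ending_here = 44, max_so_far = 44

Maximum subarray: [15, -1, 0, 7, 12, 11]
Maximum sum: 44

The maximum subarray is [15, -1, 0, 7, 12, 11] with sum 44. This subarray runs from index 2 to index 7.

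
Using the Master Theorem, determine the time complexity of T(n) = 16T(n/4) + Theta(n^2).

Master Theorem for T(n) = 16T(n/4) + O(n^2):

a = 16, b = 4, c = 2
log_b(a) = log_4(16) = 2.0000

Case 2: c = 2 = log_4(16) = 2.0000
T(n) = O(n^2 log n) = O(n^2 log n)

For T(n) = 16T(n/4) + O(n^2): log_4(16) = 2.0000. This is Case 2 of the Master Theorem (c = log_b(a), equal work at all levels), giving O(n^2 log n).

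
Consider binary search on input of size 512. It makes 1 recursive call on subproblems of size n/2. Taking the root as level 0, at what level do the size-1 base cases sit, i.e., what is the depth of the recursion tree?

For divide and conquer with division factor 2:

Problem sizes at each level:
Level 0: 512
Level 1: 256
Level 2: 128
Level 3: 64
Level 4: 32
Level 5: 16
Level 6: 8
Level 7: 4
Level 8: 2
Level 9: 1

The root is level 0 and the size-1 base case is level 9 (the tree spans levels 0 through 9, i.e. 10 levels counting the root), so the depth is the number of divisions: log_2(512) = 9

The recursion tree depth is log_2(512) = 9. At each level, the problem size is divided by 2, so it takes 9 divisions to reduce to a base case of size 1. The algorithm makes 1 recursive call at each level.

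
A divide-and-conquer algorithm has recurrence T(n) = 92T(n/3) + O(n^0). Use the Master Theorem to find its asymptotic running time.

Master Theorem for T(n) = 92T(n/3) + O(n^0):

a = 92, b = 3, c = 0
log_b(a) = log_3(92) = 4.1159

Case 1: c = 0 < log_3(92) = 4.1159
T(n) = O(n^(log_3 92))

For T(n) = 92T(n/3) + O(n^0): log_3(92) = 4.1159. This is Case 1 of the Master Theorem (c < log_b(a), work dominated by leaves), giving O(n^(log_3 92)).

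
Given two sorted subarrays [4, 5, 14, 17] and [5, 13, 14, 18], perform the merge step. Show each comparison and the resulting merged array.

Merging process:

Compare 4 vs 5: take 4 from left. Merged: [4]
Compare 5 vs 5: take 5 from left. Merged: [4, 5]
Compare 14 vs 5: take 5 from right. Merged: [4, 5, 5]
Compare 14 vs 13: take 13 from right. Merged: [4, 5, 5, 13]
Compare 14 vs 14: take 14 from left. Merged: [4, 5, 5, 13, 14]
Compare 17 vs 14: take 14 from right. Merged: [4, 5, 5, 13, 14, 14]
Compare 17 vs 18: take 17 from left. Merged: [4, 5, 5, 13, 14, 14, 17]
Append remaining from right: [18]. Merged: [4, 5, 5, 13, 14, 14, 17, 18]

Final merged array: [4, 5, 5, 13, 14, 14, 17, 18]
Total comparisons: 7

The merged array is [4, 5, 5, 13, 14, 14, 17, 18], requiring 7 comparisons. The merge step runs in O(n) time where n is the total number of elements.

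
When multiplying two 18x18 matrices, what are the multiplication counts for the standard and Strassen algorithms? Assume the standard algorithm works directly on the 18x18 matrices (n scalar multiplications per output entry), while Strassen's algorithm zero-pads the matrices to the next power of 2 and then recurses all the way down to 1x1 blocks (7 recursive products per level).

Matrix multiplication for 18x18 matrices:

Strassen's algorithm requires power-of-2 dimensions. Pad 18x18 to 32x32 (next power of 2).

Standard algorithm: 18^3 = 5832 multiplications
Strassen's algorithm: 7^(log2(32)) = 7^5 = 16807 multiplications
Difference: 5832 - 16807 = -10975 (Strassen uses MORE here due to padding overhead — for small or just-over-power-of-2 n, padding can outweigh the per-level savings)

Standard: 5832 multiplications (18^3). Strassen: 16807 multiplications (7^5, after padding to 32x32). Strassen reduces 8 recursive multiplications to 7 at each level.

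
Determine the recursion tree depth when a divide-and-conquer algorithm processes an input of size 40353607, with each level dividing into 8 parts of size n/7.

For divide and conquer with division factor 7:

Problem sizes at each level:
Level 0: 40353607
Level 1: 5764801
Level 2: 823543
Level 3: 117649
Level 4: 16807
Level 5: 2401
Level 6: 343
Level 7: 49
Level 8: 7
Level 9: 1

The root is level 0 and the size-1 base case is level 9 (the tree spans levels 0 through 9, i.e. 10 levels counting the root), so the depth is the number of divisions: log_7(40353607) = 9

The recursion tree depth is log_7(40353607) = 9. At each level, the problem size is divided by 7, so it takes 9 divisions to reduce to a base case of size 1. The algorithm makes 8 recursive calls at each level.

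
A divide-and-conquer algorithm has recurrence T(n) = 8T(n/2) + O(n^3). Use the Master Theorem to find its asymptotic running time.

Master Theorem for T(n) = 8T(n/2) + O(n^3):

a = 8, b = 2, c = 3
log_b(a) = log_2(8) = 3.0000

Case 2: c = 3 = log_2(8) = 3.0000
T(n) = O(n^3 log n) = O(n^3 log n)

For T(n) = 8T(n/2) + O(n^3): log_2(8) = 3.0000. This is Case 2 of the Master Theorem (c = log_b(a), equal work at all levels), giving O(n^3 log n).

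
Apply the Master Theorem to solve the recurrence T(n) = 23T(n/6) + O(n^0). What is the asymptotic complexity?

Master Theorem for T(n) = 23T(n/6) + O(n^0):

a = 23, b = 6, c = 0
log_b(a) = log_6(23) = 1.7500

Case 1: c = 0 < log_6(23) = 1.7500
T(n) = O(n^(log_6 23))

For T(n) = 23T(n/6) + O(n^0): log_6(23) = 1.7500. This is Case 1 of the Master Theorem (c < log_b(a), work dominated by leaves), giving O(n^(log_6 23)).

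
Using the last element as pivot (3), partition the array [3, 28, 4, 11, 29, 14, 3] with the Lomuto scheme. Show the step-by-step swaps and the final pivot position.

Lomuto partition with pivot = 3:

Initial array: [3, 28, 4, 11, 29, 14, 3]

arr[0]=3 <= 3: swap with position 0, array becomes [3, 28, 4, 11, 29, 14, 3]
arr[1]=28 > 3: no swap
arr[2]=4 > 3: no swap
arr[3]=11 > 3: no swap
arr[4]=29 > 3: no swap
arr[5]=14 > 3: no swap

Place pivot at position 1: [3, 3, 4, 11, 29, 14, 28]
Pivot position: 1

After partitioning with pivot 3, the array becomes [3, 3, 4, 11, 29, 14, 28]. The pivot is placed at index 1. All elements to the left of the pivot are <= 3, and all elements to the right are > 3.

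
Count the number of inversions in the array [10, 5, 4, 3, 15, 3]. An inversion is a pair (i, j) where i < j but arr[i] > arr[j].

Finding inversions in [10, 5, 4, 3, 15, 3]:

(0, 1): arr[0]=10 > arr[1]=5
(0, 2): arr[0]=10 > arr[2]=4
(0, 3): arr[0]=10 > arr[3]=3
(0, 5): arr[0]=10 > arr[5]=3
(1, 2): arr[1]=5 > arr[2]=4
(1, 3): arr[1]=5 > arr[3]=3
(1, 5): arr[1]=5 > arr[5]=3
(2, 3): arr[2]=4 > arr[3]=3
(2, 5): arr[2]=4 > arr[5]=3
(4, 5): arr[4]=15 > arr[5]=3

Total inversions: 10

The array has 10 inversion(s): (0,1), (0,2), (0,3), (0,5), (1,2), (1,3), (1,5), (2,3), (2,5), (4,5). Each pair (i,j) satisfies i < j and arr[i] > arr[j].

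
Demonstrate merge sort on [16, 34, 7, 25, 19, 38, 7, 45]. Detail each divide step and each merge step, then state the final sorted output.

Merge sort trace:

Split: [16, 34, 7, 25, 19, 38, 7, 45] -> [16, 34, 7, 25] and [19, 38, 7, 45]
  Split: [16, 34, 7, 25] -> [16, 34] and [7, 25]
    Split: [16, 34] -> [16] and [34]
    Merge: [16] + [34] -> [16, 34]
    Split: [7, 25] -> [7] and [25]
    Merge: [7] + [25] -> [7, 25]
  Merge: [16, 34] + [7, 25] -> [7, 16, 25, 34]
  Split: [19, 38, 7, 45] -> [19, 38] and [7, 45]
    Split: [19, 38] -> [19] and [38]
    Merge: [19] + [38] -> [19, 38]
    Split: [7, 45] -> [7] and [45]
    Merge: [7] + [45] -> [7, 45]
  Merge: [19, 38] + [7, 45] -> [7, 19, 38, 45]
Merge: [7, 16, 25, 34] + [7, 19, 38, 45] -> [7, 7, 16, 19, 25, 34, 38, 45]

Final sorted array: [7, 7, 16, 19, 25, 34, 38, 45]

The merge sort proceeds by recursively splitting the array and merging sorted halves.
After all merges, the sorted array is [7, 7, 16, 19, 25, 34, 38, 45].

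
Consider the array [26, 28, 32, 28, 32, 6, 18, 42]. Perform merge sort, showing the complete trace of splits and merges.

Merge sort trace:

Split: [26, 28, 32, 28, 32, 6, 18, 42] -> [26, 28, 32, 28] and [32, 6, 18, 42]
  Split: [26, 28, 32, 28] -> [26, 28] and [32, 28]
    Split: [26, 28] -> [26] and [28]
    Merge: [26] + [28] -> [26, 28]
    Split: [32, 28] -> [32] and [28]
    Merge: [32] + [28] -> [28, 32]
  Merge: [26, 28] + [28, 32] -> [26, 28, 28, 32]
  Split: [32, 6, 18, 42] -> [32, 6] and [18, 42]
    Split: [32, 6] -> [32] and [6]
    Merge: [32] + [6] -> [6, 32]
    Split: [18, 42] -> [18] and [42]
    Merge: [18] + [42] -> [18, 42]
  Merge: [6, 32] + [18, 42] -> [6, 18, 32, 42]
Merge: [26, 28, 28, 32] + [6, 18, 32, 42] -> [6, 18, 26, 28, 28, 32, 32, 42]

Final sorted array: [6, 18, 26, 28, 28, 32, 32, 42]

The merge sort proceeds by recursively splitting the array and merging sorted halves.
After all merges, the sorted array is [6, 18, 26, 28, 28, 32, 32, 42].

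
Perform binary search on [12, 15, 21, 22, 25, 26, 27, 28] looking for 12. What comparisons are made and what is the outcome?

Binary search for 12 in [12, 15, 21, 22, 25, 26, 27, 28]:

lo=0, hi=7, mid=3, arr[mid]=22 -> 22 > 12, search left half
lo=0, hi=2, mid=1, arr[mid]=15 -> 15 > 12, search left half
lo=0, hi=0, mid=0, arr[mid]=12 -> Found target at index 0!

Binary search finds 12 at index 0 after 3 comparisons. The search repeatedly halves the search space by comparing with the middle element.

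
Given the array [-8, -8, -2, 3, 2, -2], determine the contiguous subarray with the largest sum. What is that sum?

Using Kadane's algorithm on [-8, -8, -2, 3, 2, -2]:

Scanning through the array:
Position 1 (value -8): max_ending_here = -8, max_so_far = -8
Position 2 (value -2): max_ending_here = -2, max_so_far = -2
Position 3 (value 3): max_ending_here = 3, max_so_far = 3
Position 4 (value 2): max_ending_here = 5, max_so_far = 5
Position 5 (value -2): max_ending_here = 3, max_so_far = 5

Maximum subarray: [3, 2]
Maximum sum: 5

The maximum subarray is [3, 2] with sum 5. This subarray runs from index 3 to index 4.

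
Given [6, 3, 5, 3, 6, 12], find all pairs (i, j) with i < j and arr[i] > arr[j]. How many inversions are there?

Finding inversions in [6, 3, 5, 3, 6, 12]:

(0, 1): arr[0]=6 > arr[1]=3
(0, 2): arr[0]=6 > arr[2]=5
(0, 3): arr[0]=6 > arr[3]=3
(2, 3): arr[2]=5 > arr[3]=3

Total inversions: 4

The array has 4 inversion(s): (0,1), (0,2), (0,3), (2,3). Each pair (i,j) satisfies i < j and arr[i] > arr[j].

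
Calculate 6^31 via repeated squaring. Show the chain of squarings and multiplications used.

Computing 6^31 by squaring (build up from 6^1; each line after the first costs one multiplication):

6^1 = 6
6^2 = (6^1)^2 = 6^2 = 36
6^3 = 6 * 6^2 = 6 * 36 = 216
6^6 = (6^3)^2 = 216^2 = 46656
6^7 = 6 * 6^6 = 6 * 46656 = 279936
6^14 = (6^7)^2 = 279936^2 = 78364164096
6^15 = 6 * 6^14 = 6 * 78364164096 = 470184984576
6^30 = (6^15)^2 = 470184984576^2 = 221073919720733357899776
6^31 = 6 * 6^30 = 6 * 221073919720733357899776 = 1326443518324400147398656

Result: 1326443518324400147398656
Multiplications needed: 8 (8 lines after 6^1)

6^31 = 1326443518324400147398656. Using exponentiation by squaring, this requires 8 multiplications. The key idea: if the exponent is even, square the half-power; if odd, multiply by the base once.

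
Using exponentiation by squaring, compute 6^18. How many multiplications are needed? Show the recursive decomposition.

Computing 6^18 by squaring (build up from 6^1; each line after the first costs one multiplication):

6^1 = 6
6^2 = (6^1)^2 = 6^2 = 36
6^4 = (6^2)^2 = 36^2 = 1296
6^8 = (6^4)^2 = 1296^2 = 1679616
6^9 = 6 * 6^8 = 6 * 1679616 = 10077696
6^18 = (6^9)^2 = 10077696^2 = 101559956668416

Result: 101559956668416
Multiplications needed: 5 (5 lines after 6^1)

6^18 = 101559956668416. Using exponentiation by squaring, this requires 5 multiplications. The key idea: if the exponent is even, square the half-power; if odd, multiply by the base once.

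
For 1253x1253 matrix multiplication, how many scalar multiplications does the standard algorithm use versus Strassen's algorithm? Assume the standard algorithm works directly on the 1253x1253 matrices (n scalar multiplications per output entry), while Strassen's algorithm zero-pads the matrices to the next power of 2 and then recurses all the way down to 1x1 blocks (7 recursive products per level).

Matrix multiplication for 1253x1253 matrices:

Strassen's algorithm requires power-of-2 dimensions. Pad 1253x1253 to 2048x2048 (next power of 2).

Standard algorithm: 1253^3 = 1967221277 multiplications
Strassen's algorithm: 7^(log2(2048)) = 7^11 = 1977326743 multiplications
Difference: 1967221277 - 1977326743 = -10105466 (Strassen uses MORE here due to padding overhead — for small or just-over-power-of-2 n, padding can outweigh the per-level savings)

Standard: 1967221277 multiplications (1253^3). Strassen: 1977326743 multiplications (7^11, after padding to 2048x2048). Strassen reduces 8 recursive multiplications to 7 at each level.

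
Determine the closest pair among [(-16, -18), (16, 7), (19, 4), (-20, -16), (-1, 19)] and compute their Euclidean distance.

Computing all pairwise distances among 5 points:

d((-16, -18), (16, 7)) = 40.6079
d((-16, -18), (19, 4)) = 41.3401
d((-16, -18), (-20, -16)) = 4.4721
d((-16, -18), (-1, 19)) = 39.9249
d((16, 7), (19, 4)) = 4.2426 <-- minimum
d((16, 7), (-20, -16)) = 42.72
d((16, 7), (-1, 19)) = 20.8087
d((19, 4), (-20, -16)) = 43.8292
d((19, 4), (-1, 19)) = 25.0
d((-20, -16), (-1, 19)) = 39.8246

Closest pair: (16, 7) and (19, 4) with distance 4.2426

The closest pair is (16, 7) and (19, 4) with Euclidean distance 4.2426. For 5 points, brute-force pairwise comparison is shown above. For large n, the divide-and-conquer algorithm (sort by x, recurse on halves, check the dividing strip) achieves O(n log n).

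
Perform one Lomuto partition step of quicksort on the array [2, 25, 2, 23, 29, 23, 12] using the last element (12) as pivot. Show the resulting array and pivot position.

Lomuto partition with pivot = 12:

Initial array: [2, 25, 2, 23, 29, 23, 12]

arr[0]=2 <= 12: swap with position 0, array becomes [2, 25, 2, 23, 29, 23, 12]
arr[1]=25 > 12: no swap
arr[2]=2 <= 12: swap with position 1, array becomes [2, 2, 25, 23, 29, 23, 12]
arr[3]=23 > 12: no swap
arr[4]=29 > 12: no swap
arr[5]=23 > 12: no swap

Place pivot at position 2: [2, 2, 12, 23, 29, 23, 25]
Pivot position: 2

After partitioning with pivot 12, the array becomes [2, 2, 12, 23, 29, 23, 25]. The pivot is placed at index 2. All elements to the left of the pivot are <= 12, and all elements to the right are > 12.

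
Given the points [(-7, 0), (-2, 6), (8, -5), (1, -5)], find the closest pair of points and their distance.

Computing all pairwise distances among 4 points:

d((-7, 0), (-2, 6)) = 7.8102
d((-7, 0), (8, -5)) = 15.8114
d((-7, 0), (1, -5)) = 9.434
d((-2, 6), (8, -5)) = 14.8661
d((-2, 6), (1, -5)) = 11.4018
d((8, -5), (1, -5)) = 7.0 <-- minimum

Closest pair: (8, -5) and (1, -5) with distance 7.0

The closest pair is (8, -5) and (1, -5) with Euclidean distance 7.0. For 4 points, brute-force pairwise comparison is shown above. For large n, the divide-and-conquer algorithm (sort by x, recurse on halves, check the dividing strip) achieves O(n log n).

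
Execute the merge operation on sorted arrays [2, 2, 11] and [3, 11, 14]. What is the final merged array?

Merging process:

Compare 2 vs 3: take 2 from left. Merged: [2]
Compare 2 vs 3: take 2 from left. Merged: [2, 2]
Compare 11 vs 3: take 3 from right. Merged: [2, 2, 3]
Compare 11 vs 11: take 11 from left. Merged: [2, 2, 3, 11]
Append remaining from right: [11, 14]. Merged: [2, 2, 3, 11, 11, 14]

Final merged array: [2, 2, 3, 11, 11, 14]
Total comparisons: 4

The merged array is [2, 2, 3, 11, 11, 14], requiring 4 comparisons. The merge step runs in O(n) time where n is the total number of elements.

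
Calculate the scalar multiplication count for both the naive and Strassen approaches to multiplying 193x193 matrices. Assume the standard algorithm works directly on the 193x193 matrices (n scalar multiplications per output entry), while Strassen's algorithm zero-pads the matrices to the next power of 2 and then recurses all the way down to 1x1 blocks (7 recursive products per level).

Matrix multiplication for 193x193 matrices:

Strassen's algorithm requires power-of-2 dimensions. Pad 193x193 to 256x256 (next power of 2).

Standard algorithm: 193^3 = 7189057 multiplications
Strassen's algorithm: 7^(log2(256)) = 7^8 = 5764801 multiplications
Savings: 7189057 - 5764801 = 1424256 multiplications

Standard: 7189057 multiplications (193^3). Strassen: 5764801 multiplications (7^8, after padding to 256x256). Strassen reduces 8 recursive multiplications to 7 at each level.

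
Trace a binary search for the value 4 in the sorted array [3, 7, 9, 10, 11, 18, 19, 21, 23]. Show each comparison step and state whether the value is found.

Binary search for 4 in [3, 7, 9, 10, 11, 18, 19, 21, 23]:

lo=0, hi=8, mid=4, arr[mid]=11 -> 11 > 4, search left half
lo=0, hi=3, mid=1, arr[mid]=7 -> 7 > 4, search left half
lo=0, hi=0, mid=0, arr[mid]=3 -> 3 < 4, search right half
lo=1 > hi=0, target 4 not found

Binary search determines that 4 is not in the array after 3 comparisons. The search space was exhausted without finding the target.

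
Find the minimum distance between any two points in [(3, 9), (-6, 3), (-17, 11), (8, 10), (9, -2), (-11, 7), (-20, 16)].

Computing all pairwise distances among 7 points:

d((3, 9), (-6, 3)) = 10.8167
d((3, 9), (-17, 11)) = 20.0998
d((3, 9), (8, 10)) = 5.099 <-- minimum
d((3, 9), (9, -2)) = 12.53
d((3, 9), (-11, 7)) = 14.1421
d((3, 9), (-20, 16)) = 24.0416
d((-6, 3), (-17, 11)) = 13.6015
d((-6, 3), (8, 10)) = 15.6525
d((-6, 3), (9, -2)) = 15.8114
d((-6, 3), (-11, 7)) = 6.4031
d((-6, 3), (-20, 16)) = 19.105
d((-17, 11), (8, 10)) = 25.02
d((-17, 11), (9, -2)) = 29.0689
d((-17, 11), (-11, 7)) = 7.2111
d((-17, 11), (-20, 16)) = 5.831
d((8, 10), (9, -2)) = 12.0416
d((8, 10), (-11, 7)) = 19.2354
d((8, 10), (-20, 16)) = 28.6356
d((9, -2), (-11, 7)) = 21.9317
d((9, -2), (-20, 16)) = 34.1321
d((-11, 7), (-20, 16)) = 12.7279

Closest pair: (3, 9) and (8, 10) with distance 5.099

The closest pair is (3, 9) and (8, 10) with Euclidean distance 5.099. For 7 points, brute-force pairwise comparison is shown above. For large n, the divide-and-conquer algorithm (sort by x, recurse on halves, check the dividing strip) achieves O(n log n).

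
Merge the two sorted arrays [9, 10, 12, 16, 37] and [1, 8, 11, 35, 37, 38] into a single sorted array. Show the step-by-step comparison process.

Merging process:

Compare 9 vs 1: take 1 from right. Merged: [1]
Compare 9 vs 8: take 8 from right. Merged: [1, 8]
Compare 9 vs 11: take 9 from left. Merged: [1, 8, 9]
Compare 10 vs 11: take 10 from left. Merged: [1, 8, 9, 10]
Compare 12 vs 11: take 11 from right. Merged: [1, 8, 9, 10, 11]
Compare 12 vs 35: take 12 from left. Merged: [1, 8, 9, 10, 11, 12]
Compare 16 vs 35: take 16 from left. Merged: [1, 8, 9, 10, 11, 12, 16]
Compare 37 vs 35: take 35 from right. Merged: [1, 8, 9, 10, 11, 12, 16, 35]
Compare 37 vs 37: take 37 from left. Merged: [1, 8, 9, 10, 11, 12, 16, 35, 37]
Append remaining from right: [37, 38]. Merged: [1, 8, 9, 10, 11, 12, 16, 35, 37, 37, 38]

Final merged array: [1, 8, 9, 10, 11, 12, 16, 35, 37, 37, 38]
Total comparisons: 9

The merged array is [1, 8, 9, 10, 11, 12, 16, 35, 37, 37, 38], requiring 9 comparisons. The merge step runs in O(n) time where n is the total number of elements.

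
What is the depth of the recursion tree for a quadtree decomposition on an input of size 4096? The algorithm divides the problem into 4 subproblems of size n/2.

For divide and conquer with division factor 2:

Problem sizes at each level:
Level 0: 4096
Level 1: 2048
Level 2: 1024
Level 3: 512
Level 4: 256
Level 5: 128
Level 6: 64
Level 7: 32
Level 8: 16
Level 9: 8
Level 10: 4
Level 11: 2
Level 12: 1

The root is level 0 and the size-1 base case is level 12 (the tree spans levels 0 through 12, i.e. 13 levels counting the root), so the depth is the number of divisions: log_2(4096) = 12

The recursion tree depth is log_2(4096) = 12. At each level, the problem size is divided by 2, so it takes 12 divisions to reduce to a base case of size 1. The algorithm makes 4 recursive calls at each level.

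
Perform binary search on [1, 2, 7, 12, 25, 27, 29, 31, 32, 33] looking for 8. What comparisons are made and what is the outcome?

Binary search for 8 in [1, 2, 7, 12, 25, 27, 29, 31, 32, 33]:

lo=0, hi=9, mid=4, arr[mid]=25 -> 25 > 8, search left half
lo=0, hi=3, mid=1, arr[mid]=2 -> 2 < 8, search right half
lo=2, hi=3, mid=2, arr[mid]=7 -> 7 < 8, search right half
lo=3, hi=3, mid=3, arr[mid]=12 -> 12 > 8, search left half
lo=3 > hi=2, target 8 not found

Binary search determines that 8 is not in the array after 4 comparisons. The search space was exhausted without finding the target.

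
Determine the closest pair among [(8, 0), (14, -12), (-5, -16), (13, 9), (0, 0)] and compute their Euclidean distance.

Computing all pairwise distances among 5 points:

d((8, 0), (14, -12)) = 13.4164
d((8, 0), (-5, -16)) = 20.6155
d((8, 0), (13, 9)) = 10.2956
d((8, 0), (0, 0)) = 8.0 <-- minimum
d((14, -12), (-5, -16)) = 19.4165
d((14, -12), (13, 9)) = 21.0238
d((14, -12), (0, 0)) = 18.4391
d((-5, -16), (13, 9)) = 30.8058
d((-5, -16), (0, 0)) = 16.7631
d((13, 9), (0, 0)) = 15.8114

Closest pair: (8, 0) and (0, 0) with distance 8.0

The closest pair is (8, 0) and (0, 0) with Euclidean distance 8.0. For 5 points, brute-force pairwise comparison is shown above. For large n, the divide-and-conquer algorithm (sort by x, recurse on halves, check the dividing strip) achieves O(n log n).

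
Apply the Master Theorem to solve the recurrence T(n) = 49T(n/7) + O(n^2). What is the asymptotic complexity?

Master Theorem for T(n) = 49T(n/7) + O(n^2):

a = 49, b = 7, c = 2
log_b(a) = log_7(49) = 2.0000

Case 2: c = 2 = log_7(49) = 2.0000
T(n) = O(n^2 log n) = O(n^2 log n)

For T(n) = 49T(n/7) + O(n^2): log_7(49) = 2.0000. This is Case 2 of the Master Theorem (c = log_b(a), equal work at all levels), giving O(n^2 log n).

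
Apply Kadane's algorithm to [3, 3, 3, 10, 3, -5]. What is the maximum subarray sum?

Using Kadane's algorithm on [3, 3, 3, 10, 3, -5]:

Scanning through the array:
Position 1 (value 3): max_ending_here = 6, max_so_far = 6
Position 2 (value 3): max_ending_here = 9, max_so_far = 9
Position 3 (value 10): max_ending_here = 19, max_so_far = 19
Position 4 (value 3): max_ending_here = 22, max_so_far = 22
Position 5 (value -5): max_ending_here = 17, max_so_far = 22

Maximum subarray: [3, 3, 3, 10, 3]
Maximum sum: 22

The maximum subarray is [3, 3, 3, 10, 3] with sum 22. This subarray runs from index 0 to index 4.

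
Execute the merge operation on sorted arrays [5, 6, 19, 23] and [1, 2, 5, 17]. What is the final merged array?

Merging process:

Compare 5 vs 1: take 1 from right. Merged: [1]
Compare 5 vs 2: take 2 from right. Merged: [1, 2]
Compare 5 vs 5: take 5 from left. Merged: [1, 2, 5]
Compare 6 vs 5: take 5 from right. Merged: [1, 2, 5, 5]
Compare 6 vs 17: take 6 from left. Merged: [1, 2, 5, 5, 6]
Compare 19 vs 17: take 17 from right. Merged: [1, 2, 5, 5, 6, 17]
Append remaining from left: [19, 23]. Merged: [1, 2, 5, 5, 6, 17, 19, 23]

Final merged array: [1, 2, 5, 5, 6, 17, 19, 23]
Total comparisons: 6

The merged array is [1, 2, 5, 5, 6, 17, 19, 23], requiring 6 comparisons. The merge step runs in O(n) time where n is the total number of elements.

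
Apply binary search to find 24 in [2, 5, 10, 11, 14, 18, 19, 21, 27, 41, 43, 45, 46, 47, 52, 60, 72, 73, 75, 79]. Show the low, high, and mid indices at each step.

Binary search for 24 in [2, 5, 10, 11, 14, 18, 19, 21, 27, 41, 43, 45, 46, 47, 52, 60, 72, 73, 75, 79]:

lo=0, hi=19, mid=9, arr[mid]=41 -> 41 > 24, search left half
lo=0, hi=8, mid=4, arr[mid]=14 -> 14 < 24, search right half
lo=5, hi=8, mid=6, arr[mid]=19 -> 19 < 24, search right half
lo=7, hi=8, mid=7, arr[mid]=21 -> 21 < 24, search right half
lo=8, hi=8, mid=8, arr[mid]=27 -> 27 > 24, search left half
lo=8 > hi=7, target 24 not found

Binary search determines that 24 is not in the array after 5 comparisons. The search space was exhausted without finding the target.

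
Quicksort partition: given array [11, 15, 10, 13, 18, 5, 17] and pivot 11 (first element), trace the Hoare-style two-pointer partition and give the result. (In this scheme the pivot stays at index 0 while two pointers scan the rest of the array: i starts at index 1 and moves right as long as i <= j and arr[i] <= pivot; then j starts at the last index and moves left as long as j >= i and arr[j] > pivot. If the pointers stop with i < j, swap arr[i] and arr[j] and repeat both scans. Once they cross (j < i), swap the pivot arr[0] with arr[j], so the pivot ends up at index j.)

Hoare-style two-pointer partition with pivot = 11:

Initial array: [11, 15, 10, 13, 18, 5, 17]

Pointers start at i = 1, j = 6.
i stops at index 1 (arr[1]=15 > 11), j stops at index 5 (arr[5]=5 <= 11): swap arr[1] and arr[5], array becomes [11, 5, 10, 13, 18, 15, 17]
i ends at 3, j ends at 2: the pointers have crossed (j < i), so scanning stops.

Swap pivot arr[0] with arr[2] to place pivot at position 2: [10, 5, 11, 13, 18, 15, 17]
Pivot position: 2

After partitioning with pivot 11, the array becomes [10, 5, 11, 13, 18, 15, 17]. The pivot is placed at index 2. All elements to the left of the pivot are <= 11, and all elements to the right are > 11.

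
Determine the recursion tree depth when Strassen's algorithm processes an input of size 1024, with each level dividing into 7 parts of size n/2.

For divide and conquer with division factor 2:

Problem sizes at each level:
Level 0: 1024
Level 1: 512
Level 2: 256
Level 3: 128
Level 4: 64
Level 5: 32
Level 6: 16
Level 7: 8
Level 8: 4
Level 9: 2
Level 10: 1

The root is level 0 and the size-1 base case is level 10 (the tree spans levels 0 through 10, i.e. 11 levels counting the root), so the depth is the number of divisions: log_2(1024) = 10

The recursion tree depth is log_2(1024) = 10. At each level, the problem size is divided by 2, so it takes 10 divisions to reduce to a base case of size 1. The algorithm makes 7 recursive calls at each level.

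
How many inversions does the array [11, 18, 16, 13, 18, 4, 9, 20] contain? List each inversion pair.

Finding inversions in [11, 18, 16, 13, 18, 4, 9, 20]:

(0, 5): arr[0]=11 > arr[5]=4
(0, 6): arr[0]=11 > arr[6]=9
(1, 2): arr[1]=18 > arr[2]=16
(1, 3): arr[1]=18 > arr[3]=13
(1, 5): arr[1]=18 > arr[5]=4
(1, 6): arr[1]=18 > arr[6]=9
(2, 3): arr[2]=16 > arr[3]=13
(2, 5): arr[2]=16 > arr[5]=4
(2, 6): arr[2]=16 > arr[6]=9
(3, 5): arr[3]=13 > arr[5]=4
(3, 6): arr[3]=13 > arr[6]=9
(4, 5): arr[4]=18 > arr[5]=4
(4, 6): arr[4]=18 > arr[6]=9

Total inversions: 13

The array has 13 inversion(s): (0,5), (0,6), (1,2), (1,3), (1,5), (1,6), (2,3), (2,5), (2,6), (3,5), (3,6), (4,5), (4,6). Each pair (i,j) satisfies i < j and arr[i] > arr[j].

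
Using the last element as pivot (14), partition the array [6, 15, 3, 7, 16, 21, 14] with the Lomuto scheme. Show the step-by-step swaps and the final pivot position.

Lomuto partition with pivot = 14:

Initial array: [6, 15, 3, 7, 16, 21, 14]

arr[0]=6 <= 14: swap with position 0, array becomes [6, 15, 3, 7, 16, 21, 14]
arr[1]=15 > 14: no swap
arr[2]=3 <= 14: swap with position 1, array becomes [6, 3, 15, 7, 16, 21, 14]
arr[3]=7 <= 14: swap with position 2, array becomes [6, 3, 7, 15, 16, 21, 14]
arr[4]=16 > 14: no swap
arr[5]=21 > 14: no swap

Place pivot at position 3: [6, 3, 7, 14, 16, 21, 15]
Pivot position: 3

After partitioning with pivot 14, the array becomes [6, 3, 7, 14, 16, 21, 15]. The pivot is placed at index 3. All elements to the left of the pivot are <= 14, and all elements to the right are > 14.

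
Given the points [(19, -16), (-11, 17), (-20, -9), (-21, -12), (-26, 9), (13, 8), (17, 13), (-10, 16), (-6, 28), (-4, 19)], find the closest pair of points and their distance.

Computing all pairwise distances among 10 points:

d((19, -16), (-11, 17)) = 44.5982
d((19, -16), (-20, -9)) = 39.6232
d((19, -16), (-21, -12)) = 40.1995
d((19, -16), (-26, 9)) = 51.4782
d((19, -16), (13, 8)) = 24.7386
d((19, -16), (17, 13)) = 29.0689
d((19, -16), (-10, 16)) = 43.1856
d((19, -16), (-6, 28)) = 50.6063
d((19, -16), (-4, 19)) = 41.8808
d((-11, 17), (-20, -9)) = 27.5136
d((-11, 17), (-21, -12)) = 30.6757
d((-11, 17), (-26, 9)) = 17.0
d((-11, 17), (13, 8)) = 25.632
d((-11, 17), (17, 13)) = 28.2843
d((-11, 17), (-10, 16)) = 1.4142 <-- minimum
d((-11, 17), (-6, 28)) = 12.083
d((-11, 17), (-4, 19)) = 7.2801
d((-20, -9), (-21, -12)) = 3.1623
d((-20, -9), (-26, 9)) = 18.9737
d((-20, -9), (13, 8)) = 37.1214
d((-20, -9), (17, 13)) = 43.0465
d((-20, -9), (-10, 16)) = 26.9258
d((-20, -9), (-6, 28)) = 39.5601
d((-20, -9), (-4, 19)) = 32.249
d((-21, -12), (-26, 9)) = 21.587
d((-21, -12), (13, 8)) = 39.4462
d((-21, -12), (17, 13)) = 45.4863
d((-21, -12), (-10, 16)) = 30.0832
d((-21, -12), (-6, 28)) = 42.72
d((-21, -12), (-4, 19)) = 35.3553
d((-26, 9), (13, 8)) = 39.0128
d((-26, 9), (17, 13)) = 43.1856
d((-26, 9), (-10, 16)) = 17.4642
d((-26, 9), (-6, 28)) = 27.5862
d((-26, 9), (-4, 19)) = 24.1661
d((13, 8), (17, 13)) = 6.4031
d((13, 8), (-10, 16)) = 24.3516
d((13, 8), (-6, 28)) = 27.5862
d((13, 8), (-4, 19)) = 20.2485
d((17, 13), (-10, 16)) = 27.1662
d((17, 13), (-6, 28)) = 27.4591
d((17, 13), (-4, 19)) = 21.8403
d((-10, 16), (-6, 28)) = 12.6491
d((-10, 16), (-4, 19)) = 6.7082
d((-6, 28), (-4, 19)) = 9.2195

Closest pair: (-11, 17) and (-10, 16) with distance 1.4142

The closest pair is (-11, 17) and (-10, 16) with Euclidean distance 1.4142. For 10 points, brute-force pairwise comparison is shown above. For large n, the divide-and-conquer algorithm (sort by x, recurse on halves, check the dividing strip) achieves O(n log n).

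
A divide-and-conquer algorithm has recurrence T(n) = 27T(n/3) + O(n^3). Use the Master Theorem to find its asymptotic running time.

Master Theorem for T(n) = 27T(n/3) + O(n^3):

a = 27, b = 3, c = 3
log_b(a) = log_3(27) = 3.0000

Case 2: c = 3 = log_3(27) = 3.0000
T(n) = O(n^3 log n) = O(n^3 log n)

For T(n) = 27T(n/3) + O(n^3): log_3(27) = 3.0000. This is Case 2 of the Master Theorem (c = log_b(a), equal work at all levels), giving O(n^3 log n).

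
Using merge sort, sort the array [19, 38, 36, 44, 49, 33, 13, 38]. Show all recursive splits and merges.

Merge sort trace:

Split: [19, 38, 36, 44, 49, 33, 13, 38] -> [19, 38, 36, 44] and [49, 33, 13, 38]
  Split: [19, 38, 36, 44] -> [19, 38] and [36, 44]
    Split: [19, 38] -> [19] and [38]
    Merge: [19] + [38] -> [19, 38]
    Split: [36, 44] -> [36] and [44]
    Merge: [36] + [44] -> [36, 44]
  Merge: [19, 38] + [36, 44] -> [19, 36, 38, 44]
  Split: [49, 33, 13, 38] -> [49, 33] and [13, 38]
    Split: [49, 33] -> [49] and [33]
    Merge: [49] + [33] -> [33, 49]
    Split: [13, 38] -> [13] and [38]
    Merge: [13] + [38] -> [13, 38]
  Merge: [33, 49] + [13, 38] -> [13, 33, 38, 49]
Merge: [19, 36, 38, 44] + [13, 33, 38, 49] -> [13, 19, 33, 36, 38, 38, 44, 49]

Final sorted array: [13, 19, 33, 36, 38, 38, 44, 49]

The merge sort proceeds by recursively splitting the array and merging sorted halves.
After all merges, the sorted array is [13, 19, 33, 36, 38, 38, 44, 49].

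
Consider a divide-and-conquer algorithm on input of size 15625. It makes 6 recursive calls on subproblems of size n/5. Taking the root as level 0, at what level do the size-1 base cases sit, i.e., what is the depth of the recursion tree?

For divide and conquer with division factor 5:

Problem sizes at each level:
Level 0: 15625
Level 1: 3125
Level 2: 625
Level 3: 125
Level 4: 25
Level 5: 5
Level 6: 1

The root is level 0 and the size-1 base case is level 6 (the tree spans levels 0 through 6, i.e. 7 levels counting the root), so the depth is the number of divisions: log_5(15625) = 6

The recursion tree depth is log_5(15625) = 6. At each level, the problem size is divided by 5, so it takes 6 divisions to reduce to a base case of size 1. The algorithm makes 6 recursive calls at each level.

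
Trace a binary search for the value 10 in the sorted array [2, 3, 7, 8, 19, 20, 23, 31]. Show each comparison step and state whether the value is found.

Binary search for 10 in [2, 3, 7, 8, 19, 20, 23, 31]:

lo=0, hi=7, mid=3, arr[mid]=8 -> 8 < 10, search right half
lo=4, hi=7, mid=5, arr[mid]=20 -> 20 > 10, search left half
lo=4, hi=4, mid=4, arr[mid]=19 -> 19 > 10, search left half
lo=4 > hi=3, target 10 not found

Binary search determines that 10 is not in the array after 3 comparisons. The search space was exhausted without finding the target.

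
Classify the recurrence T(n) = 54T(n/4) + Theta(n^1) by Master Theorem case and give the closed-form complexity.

Master Theorem for T(n) = 54T(n/4) + O(n^1):

a = 54, b = 4, c = 1
log_b(a) = log_4(54) = 2.8774

Case 1: c = 1 < log_4(54) = 2.8774
T(n) = O(n^(log_4 54))

For T(n) = 54T(n/4) + O(n^1): log_4(54) = 2.8774. This is Case 1 of the Master Theorem (c < log_b(a), work dominated by leaves), giving O(n^(log_4 54)).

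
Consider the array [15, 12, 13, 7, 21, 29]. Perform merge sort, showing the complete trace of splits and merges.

Merge sort trace:

Split: [15, 12, 13, 7, 21, 29] -> [15, 12, 13] and [7, 21, 29]
  Split: [15, 12, 13] -> [15] and [12, 13]
    Split: [12, 13] -> [12] and [13]
    Merge: [12] + [13] -> [12, 13]
  Merge: [15] + [12, 13] -> [12, 13, 15]
  Split: [7, 21, 29] -> [7] and [21, 29]
    Split: [21, 29] -> [21] and [29]
    Merge: [21] + [29] -> [21, 29]
  Merge: [7] + [21, 29] -> [7, 21, 29]
Merge: [12, 13, 15] + [7, 21, 29] -> [7, 12, 13, 15, 21, 29]

Final sorted array: [7, 12, 13, 15, 21, 29]

The merge sort proceeds by recursively splitting the array and merging sorted halves.
After all merges, the sorted array is [7, 12, 13, 15, 21, 29].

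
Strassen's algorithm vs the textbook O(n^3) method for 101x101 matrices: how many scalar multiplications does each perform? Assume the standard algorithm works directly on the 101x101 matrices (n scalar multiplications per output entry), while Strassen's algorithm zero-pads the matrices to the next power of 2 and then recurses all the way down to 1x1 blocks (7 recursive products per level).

Matrix multiplication for 101x101 matrices:

Strassen's algorithm requires power-of-2 dimensions. Pad 101x101 to 128x128 (next power of 2).

Standard algorithm: 101^3 = 1030301 multiplications
Strassen's algorithm: 7^(log2(128)) = 7^7 = 823543 multiplications
Savings: 1030301 - 823543 = 206758 multiplications

Standard: 1030301 multiplications (101^3). Strassen: 823543 multiplications (7^7, after padding to 128x128). Strassen reduces 8 recursive multiplications to 7 at each level.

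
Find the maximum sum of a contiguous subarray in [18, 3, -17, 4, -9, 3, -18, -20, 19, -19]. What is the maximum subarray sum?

Using Kadane's algorithm on [18, 3, -17, 4, -9, 3, -18, -20, 19, -19]:

Scanning through the array:
Position 1 (value 3): max_ending_here = 21, max_so_far = 21
Position 2 (value -17): max_ending_here = 4, max_so_far = 21
Position 3 (value 4): max_ending_here = 8, max_so_far = 21
Position 4 (value -9): max_ending_here = -1, max_so_far = 21
Position 5 (value 3): max_ending_here = 3, max_so_far = 21
Position 6 (value -18): max_ending_here = -15, max_so_far = 21
Position 7 (value -20): max_ending_here = -20, max_so_far = 21
Position 8 (value 19): max_ending_here = 19, max_so_far = 21
Position 9 (value -19): max_ending_here = 0, max_so_far = 21

Maximum subarray: [18, 3]
Maximum sum: 21

The maximum subarray is [18, 3] with sum 21. This subarray runs from index 0 to index 1.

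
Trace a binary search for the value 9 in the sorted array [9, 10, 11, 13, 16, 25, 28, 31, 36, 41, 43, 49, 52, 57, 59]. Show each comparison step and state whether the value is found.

Binary search for 9 in [9, 10, 11, 13, 16, 25, 28, 31, 36, 41, 43, 49, 52, 57, 59]:

lo=0, hi=14, mid=7, arr[mid]=31 -> 31 > 9, search left half
lo=0, hi=6, mid=3, arr[mid]=13 -> 13 > 9, search left half
lo=0, hi=2, mid=1, arr[mid]=10 -> 10 > 9, search left half
lo=0, hi=0, mid=0, arr[mid]=9 -> Found target at index 0!

Binary search finds 9 at index 0 after 4 comparisons. The search repeatedly halves the search space by comparing with the middle element.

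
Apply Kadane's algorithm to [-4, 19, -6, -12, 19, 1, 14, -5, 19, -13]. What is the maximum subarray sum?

Using Kadane's algorithm on [-4, 19, -6, -12, 19, 1, 14, -5, 19, -13]:

Scanning through the array:
Position 1 (value 19): max_ending_here = 19, max_so_far = 19
Position 2 (value -6): max_ending_here = 13, max_so_far = 19
Position 3 (value -12): max_ending_here = 1, max_so_far = 19
Position 4 (value 19): max_ending_here = 20, max_so_far = 20
Position 5 (value 1): max_ending_here = 21, max_so_far = 21
Position 6 (value 14): max_ending_here = 35, max_so_far = 35
Position 7 (value -5): max_ending_here = 30, max_so_far = 35
Position 8 (value 19): max_ending_here = 49, max_so_far = 49
Position 9 (value -13): max_ending_here = 36, max_so_far = 49

Maximum subarray: [19, -6, -12, 19, 1, 14, -5, 19]
Maximum sum: 49

The maximum subarray is [19, -6, -12, 19, 1, 14, -5, 19] with sum 49. This subarray runs from index 1 to index 8.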